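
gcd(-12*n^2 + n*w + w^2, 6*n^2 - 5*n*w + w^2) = -3*n + w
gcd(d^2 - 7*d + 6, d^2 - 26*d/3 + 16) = d - 6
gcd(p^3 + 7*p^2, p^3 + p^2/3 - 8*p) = p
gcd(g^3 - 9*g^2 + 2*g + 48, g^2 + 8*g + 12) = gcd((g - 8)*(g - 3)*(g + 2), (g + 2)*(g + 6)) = g + 2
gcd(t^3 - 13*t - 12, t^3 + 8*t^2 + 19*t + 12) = t^2 + 4*t + 3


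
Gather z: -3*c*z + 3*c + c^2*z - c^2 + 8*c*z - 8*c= -c^2 - 5*c + z*(c^2 + 5*c)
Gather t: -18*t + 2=2 - 18*t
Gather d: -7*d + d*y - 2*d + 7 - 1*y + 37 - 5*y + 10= d*(y - 9) - 6*y + 54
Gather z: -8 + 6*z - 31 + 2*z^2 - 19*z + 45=2*z^2 - 13*z + 6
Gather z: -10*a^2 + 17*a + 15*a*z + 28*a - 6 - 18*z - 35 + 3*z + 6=-10*a^2 + 45*a + z*(15*a - 15) - 35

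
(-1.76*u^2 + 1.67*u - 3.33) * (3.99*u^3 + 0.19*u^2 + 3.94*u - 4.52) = -7.0224*u^5 + 6.3289*u^4 - 19.9038*u^3 + 13.9023*u^2 - 20.6686*u + 15.0516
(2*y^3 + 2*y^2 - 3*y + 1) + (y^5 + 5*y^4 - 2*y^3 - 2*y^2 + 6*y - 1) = y^5 + 5*y^4 + 3*y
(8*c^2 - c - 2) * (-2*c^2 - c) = -16*c^4 - 6*c^3 + 5*c^2 + 2*c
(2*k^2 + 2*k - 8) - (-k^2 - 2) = 3*k^2 + 2*k - 6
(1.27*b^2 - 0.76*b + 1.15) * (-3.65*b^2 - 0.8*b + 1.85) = -4.6355*b^4 + 1.758*b^3 - 1.24*b^2 - 2.326*b + 2.1275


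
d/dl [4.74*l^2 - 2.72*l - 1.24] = 9.48*l - 2.72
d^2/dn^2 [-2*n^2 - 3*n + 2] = -4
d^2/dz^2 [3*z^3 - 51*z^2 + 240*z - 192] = 18*z - 102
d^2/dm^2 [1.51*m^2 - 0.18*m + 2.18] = 3.02000000000000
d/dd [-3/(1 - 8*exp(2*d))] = -48*exp(2*d)/(8*exp(2*d) - 1)^2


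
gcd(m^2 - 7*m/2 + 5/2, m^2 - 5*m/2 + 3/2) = m - 1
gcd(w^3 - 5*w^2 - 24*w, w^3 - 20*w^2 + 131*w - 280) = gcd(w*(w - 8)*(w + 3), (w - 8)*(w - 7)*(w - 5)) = w - 8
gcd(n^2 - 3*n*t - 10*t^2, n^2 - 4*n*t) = 1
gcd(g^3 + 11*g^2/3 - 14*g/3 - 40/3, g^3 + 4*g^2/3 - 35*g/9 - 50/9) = g^2 - g/3 - 10/3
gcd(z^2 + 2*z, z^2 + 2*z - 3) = 1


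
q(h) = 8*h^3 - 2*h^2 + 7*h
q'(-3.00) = 235.00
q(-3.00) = -255.00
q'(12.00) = 3415.00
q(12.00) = 13620.00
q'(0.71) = 16.26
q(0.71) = 6.83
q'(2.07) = 101.56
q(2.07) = 76.88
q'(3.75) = 329.50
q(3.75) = 420.00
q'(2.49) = 145.84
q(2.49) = 128.54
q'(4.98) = 582.29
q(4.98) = 973.31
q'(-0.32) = 10.74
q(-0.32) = -2.71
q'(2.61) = 160.05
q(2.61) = 146.88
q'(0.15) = 6.94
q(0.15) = 1.03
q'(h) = 24*h^2 - 4*h + 7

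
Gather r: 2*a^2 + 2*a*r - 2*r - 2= 2*a^2 + r*(2*a - 2) - 2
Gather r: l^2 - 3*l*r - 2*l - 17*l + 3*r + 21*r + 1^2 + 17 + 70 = l^2 - 19*l + r*(24 - 3*l) + 88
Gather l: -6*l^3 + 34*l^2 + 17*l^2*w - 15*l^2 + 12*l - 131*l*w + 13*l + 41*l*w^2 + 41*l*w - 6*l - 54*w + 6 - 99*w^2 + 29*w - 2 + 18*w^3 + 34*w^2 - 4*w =-6*l^3 + l^2*(17*w + 19) + l*(41*w^2 - 90*w + 19) + 18*w^3 - 65*w^2 - 29*w + 4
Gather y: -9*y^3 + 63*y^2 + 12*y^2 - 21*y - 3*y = -9*y^3 + 75*y^2 - 24*y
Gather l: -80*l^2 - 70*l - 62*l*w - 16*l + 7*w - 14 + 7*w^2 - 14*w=-80*l^2 + l*(-62*w - 86) + 7*w^2 - 7*w - 14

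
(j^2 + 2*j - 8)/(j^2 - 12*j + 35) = (j^2 + 2*j - 8)/(j^2 - 12*j + 35)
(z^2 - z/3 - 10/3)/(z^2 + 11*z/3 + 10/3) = (z - 2)/(z + 2)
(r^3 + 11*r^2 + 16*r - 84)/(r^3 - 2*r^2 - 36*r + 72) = (r + 7)/(r - 6)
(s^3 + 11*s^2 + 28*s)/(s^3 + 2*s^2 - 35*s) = (s + 4)/(s - 5)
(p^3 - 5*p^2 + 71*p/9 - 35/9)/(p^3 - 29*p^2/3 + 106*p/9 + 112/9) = (3*p^2 - 8*p + 5)/(3*p^2 - 22*p - 16)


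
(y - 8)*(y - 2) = y^2 - 10*y + 16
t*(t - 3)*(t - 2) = t^3 - 5*t^2 + 6*t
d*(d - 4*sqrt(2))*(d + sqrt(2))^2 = d^4 - 2*sqrt(2)*d^3 - 14*d^2 - 8*sqrt(2)*d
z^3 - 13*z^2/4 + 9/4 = (z - 3)*(z - 1)*(z + 3/4)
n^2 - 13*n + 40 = (n - 8)*(n - 5)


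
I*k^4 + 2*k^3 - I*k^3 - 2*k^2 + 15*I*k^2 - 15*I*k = k*(k - 5*I)*(k + 3*I)*(I*k - I)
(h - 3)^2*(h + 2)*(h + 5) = h^4 + h^3 - 23*h^2 + 3*h + 90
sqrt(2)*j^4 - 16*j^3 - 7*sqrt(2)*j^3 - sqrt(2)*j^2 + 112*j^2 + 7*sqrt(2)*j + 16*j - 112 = (j - 7)*(j - 1)*(j - 8*sqrt(2))*(sqrt(2)*j + sqrt(2))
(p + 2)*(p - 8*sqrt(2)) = p^2 - 8*sqrt(2)*p + 2*p - 16*sqrt(2)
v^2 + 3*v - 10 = (v - 2)*(v + 5)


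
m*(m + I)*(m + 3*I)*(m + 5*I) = m^4 + 9*I*m^3 - 23*m^2 - 15*I*m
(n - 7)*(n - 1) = n^2 - 8*n + 7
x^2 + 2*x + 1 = (x + 1)^2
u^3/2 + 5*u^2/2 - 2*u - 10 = (u/2 + 1)*(u - 2)*(u + 5)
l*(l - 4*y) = l^2 - 4*l*y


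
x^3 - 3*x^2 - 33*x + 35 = (x - 7)*(x - 1)*(x + 5)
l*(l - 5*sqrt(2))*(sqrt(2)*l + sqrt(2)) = sqrt(2)*l^3 - 10*l^2 + sqrt(2)*l^2 - 10*l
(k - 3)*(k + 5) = k^2 + 2*k - 15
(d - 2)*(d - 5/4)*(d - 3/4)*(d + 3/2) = d^4 - 5*d^3/2 - 17*d^2/16 + 177*d/32 - 45/16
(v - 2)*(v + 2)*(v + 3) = v^3 + 3*v^2 - 4*v - 12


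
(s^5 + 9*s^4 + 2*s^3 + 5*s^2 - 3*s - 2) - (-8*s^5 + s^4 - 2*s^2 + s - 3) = 9*s^5 + 8*s^4 + 2*s^3 + 7*s^2 - 4*s + 1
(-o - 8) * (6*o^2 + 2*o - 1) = -6*o^3 - 50*o^2 - 15*o + 8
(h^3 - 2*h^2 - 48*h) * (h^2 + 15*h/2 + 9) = h^5 + 11*h^4/2 - 54*h^3 - 378*h^2 - 432*h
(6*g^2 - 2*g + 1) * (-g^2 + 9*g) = -6*g^4 + 56*g^3 - 19*g^2 + 9*g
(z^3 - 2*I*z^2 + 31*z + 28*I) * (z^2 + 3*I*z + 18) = z^5 + I*z^4 + 55*z^3 + 85*I*z^2 + 474*z + 504*I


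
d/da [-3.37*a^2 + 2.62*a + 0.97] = 2.62 - 6.74*a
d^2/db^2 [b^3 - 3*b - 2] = 6*b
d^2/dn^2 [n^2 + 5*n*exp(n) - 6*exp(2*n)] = 5*n*exp(n) - 24*exp(2*n) + 10*exp(n) + 2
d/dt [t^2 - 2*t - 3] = 2*t - 2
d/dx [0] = 0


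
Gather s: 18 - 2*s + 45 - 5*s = 63 - 7*s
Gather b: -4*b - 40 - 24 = -4*b - 64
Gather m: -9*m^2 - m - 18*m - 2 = -9*m^2 - 19*m - 2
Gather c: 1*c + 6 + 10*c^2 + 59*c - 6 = 10*c^2 + 60*c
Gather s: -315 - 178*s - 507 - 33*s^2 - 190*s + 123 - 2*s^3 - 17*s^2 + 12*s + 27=-2*s^3 - 50*s^2 - 356*s - 672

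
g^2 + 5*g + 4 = (g + 1)*(g + 4)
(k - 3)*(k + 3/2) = k^2 - 3*k/2 - 9/2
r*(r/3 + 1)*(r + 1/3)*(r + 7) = r^4/3 + 31*r^3/9 + 73*r^2/9 + 7*r/3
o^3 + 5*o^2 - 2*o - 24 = (o - 2)*(o + 3)*(o + 4)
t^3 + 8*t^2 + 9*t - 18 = (t - 1)*(t + 3)*(t + 6)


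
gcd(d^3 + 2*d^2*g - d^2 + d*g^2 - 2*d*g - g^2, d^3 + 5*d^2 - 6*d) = d - 1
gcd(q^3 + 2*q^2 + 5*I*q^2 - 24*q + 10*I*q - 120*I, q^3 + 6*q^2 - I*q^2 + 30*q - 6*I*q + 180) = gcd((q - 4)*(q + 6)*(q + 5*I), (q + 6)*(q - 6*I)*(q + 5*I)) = q^2 + q*(6 + 5*I) + 30*I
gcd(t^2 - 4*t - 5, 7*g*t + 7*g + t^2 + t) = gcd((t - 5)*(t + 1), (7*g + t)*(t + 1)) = t + 1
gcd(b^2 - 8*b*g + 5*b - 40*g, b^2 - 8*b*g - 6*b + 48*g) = b - 8*g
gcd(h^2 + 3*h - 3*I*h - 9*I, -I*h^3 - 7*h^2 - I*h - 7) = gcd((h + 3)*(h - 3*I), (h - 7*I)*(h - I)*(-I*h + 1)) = 1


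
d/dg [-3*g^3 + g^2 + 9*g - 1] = -9*g^2 + 2*g + 9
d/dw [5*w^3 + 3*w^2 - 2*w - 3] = 15*w^2 + 6*w - 2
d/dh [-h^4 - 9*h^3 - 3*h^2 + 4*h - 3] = -4*h^3 - 27*h^2 - 6*h + 4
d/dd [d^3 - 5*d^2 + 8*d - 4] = 3*d^2 - 10*d + 8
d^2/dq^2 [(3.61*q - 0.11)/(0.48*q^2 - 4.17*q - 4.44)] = ((30.213 - 10.3968*q)*(-0.48*q^2 + 4.17*q + 4.44) - (0.96*q - 4.17)*(1.92*q - 8.34)*(3.61*q - 0.11))/(-0.48*q^2 + 4.17*q + 4.44)^3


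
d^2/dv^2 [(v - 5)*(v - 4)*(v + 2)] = 6*v - 14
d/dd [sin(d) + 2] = cos(d)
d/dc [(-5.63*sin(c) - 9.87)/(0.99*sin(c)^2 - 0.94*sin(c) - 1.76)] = (5.5737*sin(c)^2 + 19.5426*sin(c) + 0.631)*cos(c)/(0.9801*sin(c)^4 - 1.8612*sin(c)^3 - 2.6012*sin(c)^2 + 3.3088*sin(c) + 3.0976)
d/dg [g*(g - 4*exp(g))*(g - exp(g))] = -5*g^2*exp(g) + 3*g^2 + 8*g*exp(2*g) - 10*g*exp(g) + 4*exp(2*g)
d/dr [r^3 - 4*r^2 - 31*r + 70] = 3*r^2 - 8*r - 31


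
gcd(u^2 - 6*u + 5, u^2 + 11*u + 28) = 1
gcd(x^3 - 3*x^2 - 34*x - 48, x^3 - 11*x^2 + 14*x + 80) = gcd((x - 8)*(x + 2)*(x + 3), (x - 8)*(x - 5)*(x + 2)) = x^2 - 6*x - 16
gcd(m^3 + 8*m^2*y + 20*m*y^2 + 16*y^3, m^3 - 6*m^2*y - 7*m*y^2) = 1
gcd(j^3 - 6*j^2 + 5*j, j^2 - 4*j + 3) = j - 1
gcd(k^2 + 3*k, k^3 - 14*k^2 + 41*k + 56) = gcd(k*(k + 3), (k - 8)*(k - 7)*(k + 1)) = 1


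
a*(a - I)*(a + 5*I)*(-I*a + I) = -I*a^4 + 4*a^3 + I*a^3 - 4*a^2 - 5*I*a^2 + 5*I*a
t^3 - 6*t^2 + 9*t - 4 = (t - 4)*(t - 1)^2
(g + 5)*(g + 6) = g^2 + 11*g + 30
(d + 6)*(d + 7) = d^2 + 13*d + 42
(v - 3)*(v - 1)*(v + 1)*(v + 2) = v^4 - v^3 - 7*v^2 + v + 6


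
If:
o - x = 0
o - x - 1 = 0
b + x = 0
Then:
No Solution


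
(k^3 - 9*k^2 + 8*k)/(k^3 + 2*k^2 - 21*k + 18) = k*(k - 8)/(k^2 + 3*k - 18)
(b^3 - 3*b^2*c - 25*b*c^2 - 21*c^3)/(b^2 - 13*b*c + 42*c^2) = (b^2 + 4*b*c + 3*c^2)/(b - 6*c)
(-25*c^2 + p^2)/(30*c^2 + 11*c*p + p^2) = (-5*c + p)/(6*c + p)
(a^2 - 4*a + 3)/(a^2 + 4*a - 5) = (a - 3)/(a + 5)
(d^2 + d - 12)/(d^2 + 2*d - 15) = (d + 4)/(d + 5)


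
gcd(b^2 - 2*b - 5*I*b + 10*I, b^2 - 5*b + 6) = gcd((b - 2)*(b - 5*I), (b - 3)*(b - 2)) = b - 2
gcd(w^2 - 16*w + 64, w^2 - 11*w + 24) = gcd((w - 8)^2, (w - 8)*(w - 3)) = w - 8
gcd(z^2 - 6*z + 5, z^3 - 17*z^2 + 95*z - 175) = z - 5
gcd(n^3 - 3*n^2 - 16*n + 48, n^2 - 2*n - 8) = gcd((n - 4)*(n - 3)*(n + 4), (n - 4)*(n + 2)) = n - 4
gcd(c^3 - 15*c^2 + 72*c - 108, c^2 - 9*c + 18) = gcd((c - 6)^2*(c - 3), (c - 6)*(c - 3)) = c^2 - 9*c + 18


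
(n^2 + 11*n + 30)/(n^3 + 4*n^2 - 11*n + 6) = (n + 5)/(n^2 - 2*n + 1)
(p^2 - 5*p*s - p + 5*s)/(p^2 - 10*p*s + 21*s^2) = (p^2 - 5*p*s - p + 5*s)/(p^2 - 10*p*s + 21*s^2)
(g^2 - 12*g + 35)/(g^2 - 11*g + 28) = (g - 5)/(g - 4)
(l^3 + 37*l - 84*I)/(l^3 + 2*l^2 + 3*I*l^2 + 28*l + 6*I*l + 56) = (l - 3*I)/(l + 2)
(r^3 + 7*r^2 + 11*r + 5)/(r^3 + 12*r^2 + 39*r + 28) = (r^2 + 6*r + 5)/(r^2 + 11*r + 28)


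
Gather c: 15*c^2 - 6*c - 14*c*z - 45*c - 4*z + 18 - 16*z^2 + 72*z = 15*c^2 + c*(-14*z - 51) - 16*z^2 + 68*z + 18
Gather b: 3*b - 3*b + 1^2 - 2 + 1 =0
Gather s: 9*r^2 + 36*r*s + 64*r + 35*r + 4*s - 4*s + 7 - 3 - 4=9*r^2 + 36*r*s + 99*r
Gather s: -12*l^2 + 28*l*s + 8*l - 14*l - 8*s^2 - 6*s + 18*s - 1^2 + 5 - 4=-12*l^2 - 6*l - 8*s^2 + s*(28*l + 12)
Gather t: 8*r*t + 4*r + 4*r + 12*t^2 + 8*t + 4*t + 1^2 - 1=8*r + 12*t^2 + t*(8*r + 12)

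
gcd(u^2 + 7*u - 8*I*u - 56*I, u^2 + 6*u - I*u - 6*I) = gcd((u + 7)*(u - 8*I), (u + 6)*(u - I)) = 1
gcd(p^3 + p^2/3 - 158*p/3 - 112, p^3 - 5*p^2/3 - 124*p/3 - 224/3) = p^2 - 17*p/3 - 56/3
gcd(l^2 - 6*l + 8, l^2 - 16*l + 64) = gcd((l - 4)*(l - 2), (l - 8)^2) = 1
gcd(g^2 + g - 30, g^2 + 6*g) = g + 6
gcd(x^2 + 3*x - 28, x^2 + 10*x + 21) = x + 7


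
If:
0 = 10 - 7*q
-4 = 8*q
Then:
No Solution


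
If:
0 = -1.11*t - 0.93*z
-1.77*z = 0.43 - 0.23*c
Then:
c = 7.69565217391304*z + 1.8695652173913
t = -0.837837837837838*z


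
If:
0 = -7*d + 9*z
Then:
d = 9*z/7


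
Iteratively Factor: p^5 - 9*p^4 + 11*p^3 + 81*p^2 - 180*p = (p - 5)*(p^4 - 4*p^3 - 9*p^2 + 36*p) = p*(p - 5)*(p^3 - 4*p^2 - 9*p + 36) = p*(p - 5)*(p - 4)*(p^2 - 9) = p*(p - 5)*(p - 4)*(p - 3)*(p + 3)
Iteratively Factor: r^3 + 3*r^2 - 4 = (r - 1)*(r^2 + 4*r + 4) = (r - 1)*(r + 2)*(r + 2)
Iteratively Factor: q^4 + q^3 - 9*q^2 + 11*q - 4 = (q + 4)*(q^3 - 3*q^2 + 3*q - 1) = (q - 1)*(q + 4)*(q^2 - 2*q + 1) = (q - 1)^2*(q + 4)*(q - 1)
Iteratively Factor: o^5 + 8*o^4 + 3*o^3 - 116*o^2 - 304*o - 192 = (o + 1)*(o^4 + 7*o^3 - 4*o^2 - 112*o - 192) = (o - 4)*(o + 1)*(o^3 + 11*o^2 + 40*o + 48) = (o - 4)*(o + 1)*(o + 3)*(o^2 + 8*o + 16) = (o - 4)*(o + 1)*(o + 3)*(o + 4)*(o + 4)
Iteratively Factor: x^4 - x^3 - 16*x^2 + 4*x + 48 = (x - 4)*(x^3 + 3*x^2 - 4*x - 12) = (x - 4)*(x - 2)*(x^2 + 5*x + 6) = (x - 4)*(x - 2)*(x + 3)*(x + 2)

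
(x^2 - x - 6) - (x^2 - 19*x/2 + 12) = 17*x/2 - 18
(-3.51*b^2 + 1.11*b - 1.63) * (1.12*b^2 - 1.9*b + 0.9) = -3.9312*b^4 + 7.9122*b^3 - 7.0936*b^2 + 4.096*b - 1.467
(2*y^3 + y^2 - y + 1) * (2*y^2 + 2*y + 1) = 4*y^5 + 6*y^4 + 2*y^3 + y^2 + y + 1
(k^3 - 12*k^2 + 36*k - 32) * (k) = k^4 - 12*k^3 + 36*k^2 - 32*k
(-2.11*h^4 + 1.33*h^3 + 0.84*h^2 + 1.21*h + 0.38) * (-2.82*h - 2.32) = 5.9502*h^5 + 1.1446*h^4 - 5.4544*h^3 - 5.361*h^2 - 3.8788*h - 0.8816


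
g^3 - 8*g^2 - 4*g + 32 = (g - 8)*(g - 2)*(g + 2)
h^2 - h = h*(h - 1)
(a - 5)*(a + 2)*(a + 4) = a^3 + a^2 - 22*a - 40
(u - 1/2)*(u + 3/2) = u^2 + u - 3/4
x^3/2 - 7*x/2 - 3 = (x/2 + 1/2)*(x - 3)*(x + 2)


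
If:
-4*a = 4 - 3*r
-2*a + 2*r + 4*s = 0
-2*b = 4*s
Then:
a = -6*s - 4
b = -2*s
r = -8*s - 4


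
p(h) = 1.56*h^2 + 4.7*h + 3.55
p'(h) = 3.12*h + 4.7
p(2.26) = 22.14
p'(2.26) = 11.75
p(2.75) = 28.27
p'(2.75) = 13.28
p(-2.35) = 1.12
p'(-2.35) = -2.63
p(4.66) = 59.33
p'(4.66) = 19.24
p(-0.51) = 1.56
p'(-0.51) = 3.11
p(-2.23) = 0.83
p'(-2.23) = -2.26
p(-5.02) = 19.27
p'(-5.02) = -10.96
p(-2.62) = 1.94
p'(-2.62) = -3.47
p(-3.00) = 3.49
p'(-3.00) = -4.66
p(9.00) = 172.21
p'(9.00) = 32.78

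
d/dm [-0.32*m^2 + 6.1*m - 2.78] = 6.1 - 0.64*m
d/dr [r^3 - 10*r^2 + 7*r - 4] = 3*r^2 - 20*r + 7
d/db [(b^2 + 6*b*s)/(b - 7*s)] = (-b*(b + 6*s) + 2*(b - 7*s)*(b + 3*s))/(b - 7*s)^2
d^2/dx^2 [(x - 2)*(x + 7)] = 2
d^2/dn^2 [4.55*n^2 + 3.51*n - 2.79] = 9.10000000000000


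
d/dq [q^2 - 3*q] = 2*q - 3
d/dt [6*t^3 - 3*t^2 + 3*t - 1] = 18*t^2 - 6*t + 3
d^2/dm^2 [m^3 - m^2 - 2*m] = 6*m - 2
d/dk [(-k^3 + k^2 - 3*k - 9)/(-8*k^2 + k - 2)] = (8*k^4 - 2*k^3 - 17*k^2 - 148*k + 15)/(64*k^4 - 16*k^3 + 33*k^2 - 4*k + 4)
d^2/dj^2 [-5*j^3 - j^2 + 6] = -30*j - 2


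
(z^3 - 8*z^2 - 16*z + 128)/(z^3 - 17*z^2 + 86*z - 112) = (z^2 - 16)/(z^2 - 9*z + 14)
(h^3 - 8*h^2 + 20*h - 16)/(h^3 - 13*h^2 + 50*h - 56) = (h - 2)/(h - 7)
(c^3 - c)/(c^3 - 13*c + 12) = c*(c + 1)/(c^2 + c - 12)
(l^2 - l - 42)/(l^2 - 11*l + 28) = (l + 6)/(l - 4)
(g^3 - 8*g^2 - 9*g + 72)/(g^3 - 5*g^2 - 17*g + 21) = (g^2 - 11*g + 24)/(g^2 - 8*g + 7)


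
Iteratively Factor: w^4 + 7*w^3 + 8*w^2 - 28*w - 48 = (w + 4)*(w^3 + 3*w^2 - 4*w - 12) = (w + 3)*(w + 4)*(w^2 - 4) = (w - 2)*(w + 3)*(w + 4)*(w + 2)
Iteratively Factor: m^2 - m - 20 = (m + 4)*(m - 5)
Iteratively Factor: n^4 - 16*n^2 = (n)*(n^3 - 16*n) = n*(n + 4)*(n^2 - 4*n) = n*(n - 4)*(n + 4)*(n)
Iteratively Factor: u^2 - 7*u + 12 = (u - 3)*(u - 4)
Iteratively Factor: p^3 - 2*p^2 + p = (p - 1)*(p^2 - p) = p*(p - 1)*(p - 1)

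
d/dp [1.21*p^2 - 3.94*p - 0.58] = 2.42*p - 3.94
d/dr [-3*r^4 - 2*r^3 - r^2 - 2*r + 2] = -12*r^3 - 6*r^2 - 2*r - 2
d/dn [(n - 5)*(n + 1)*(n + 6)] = 3*n^2 + 4*n - 29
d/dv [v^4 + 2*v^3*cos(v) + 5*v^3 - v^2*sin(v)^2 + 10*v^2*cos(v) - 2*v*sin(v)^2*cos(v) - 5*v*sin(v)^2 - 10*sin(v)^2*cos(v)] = -2*v^3*sin(v) + 4*v^3 - 10*v^2*sin(v) - v^2*sin(2*v) + 6*v^2*cos(v) + 15*v^2 + v*sin(v)/2 - 5*v*sin(2*v) - 3*v*sin(3*v)/2 + 20*v*cos(v) + v*cos(2*v) - v + 5*sin(v)/2 - 15*sin(3*v)/2 - cos(v)/2 + 5*cos(2*v)/2 + cos(3*v)/2 - 5/2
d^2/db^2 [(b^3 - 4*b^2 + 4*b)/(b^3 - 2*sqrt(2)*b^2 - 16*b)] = 4*(-2*b^3 + sqrt(2)*b^3 + 30*b^2 - 96*b - 12*sqrt(2)*b + 64*sqrt(2) + 176)/(b^6 - 6*sqrt(2)*b^5 - 24*b^4 + 176*sqrt(2)*b^3 + 384*b^2 - 1536*sqrt(2)*b - 4096)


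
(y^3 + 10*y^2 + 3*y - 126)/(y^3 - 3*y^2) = 1 + 13/y + 42/y^2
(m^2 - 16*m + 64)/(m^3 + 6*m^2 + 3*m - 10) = (m^2 - 16*m + 64)/(m^3 + 6*m^2 + 3*m - 10)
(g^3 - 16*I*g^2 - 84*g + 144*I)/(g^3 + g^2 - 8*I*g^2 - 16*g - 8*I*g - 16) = (g^2 - 12*I*g - 36)/(g^2 + g*(1 - 4*I) - 4*I)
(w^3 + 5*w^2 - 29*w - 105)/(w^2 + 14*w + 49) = (w^2 - 2*w - 15)/(w + 7)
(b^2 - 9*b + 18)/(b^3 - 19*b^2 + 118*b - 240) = (b - 3)/(b^2 - 13*b + 40)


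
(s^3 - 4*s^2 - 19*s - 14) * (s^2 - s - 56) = s^5 - 5*s^4 - 71*s^3 + 229*s^2 + 1078*s + 784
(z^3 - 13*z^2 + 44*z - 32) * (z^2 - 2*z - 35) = z^5 - 15*z^4 + 35*z^3 + 335*z^2 - 1476*z + 1120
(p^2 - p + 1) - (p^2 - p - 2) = 3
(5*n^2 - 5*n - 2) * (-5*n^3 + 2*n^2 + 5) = -25*n^5 + 35*n^4 + 21*n^2 - 25*n - 10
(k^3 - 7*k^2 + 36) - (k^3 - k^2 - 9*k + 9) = -6*k^2 + 9*k + 27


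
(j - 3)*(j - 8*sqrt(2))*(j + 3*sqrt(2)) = j^3 - 5*sqrt(2)*j^2 - 3*j^2 - 48*j + 15*sqrt(2)*j + 144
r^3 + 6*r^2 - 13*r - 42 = (r - 3)*(r + 2)*(r + 7)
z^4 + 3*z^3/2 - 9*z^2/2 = z^2*(z - 3/2)*(z + 3)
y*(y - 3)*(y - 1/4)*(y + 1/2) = y^4 - 11*y^3/4 - 7*y^2/8 + 3*y/8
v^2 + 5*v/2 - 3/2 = (v - 1/2)*(v + 3)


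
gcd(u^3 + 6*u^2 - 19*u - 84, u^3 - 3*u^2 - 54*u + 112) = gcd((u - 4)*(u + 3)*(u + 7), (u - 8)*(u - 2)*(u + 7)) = u + 7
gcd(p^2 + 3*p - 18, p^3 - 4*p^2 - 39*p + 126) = p^2 + 3*p - 18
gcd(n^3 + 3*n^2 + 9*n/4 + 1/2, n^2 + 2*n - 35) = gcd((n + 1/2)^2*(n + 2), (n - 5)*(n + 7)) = 1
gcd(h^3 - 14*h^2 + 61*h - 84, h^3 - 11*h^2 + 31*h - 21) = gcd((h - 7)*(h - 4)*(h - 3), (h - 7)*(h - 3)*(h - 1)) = h^2 - 10*h + 21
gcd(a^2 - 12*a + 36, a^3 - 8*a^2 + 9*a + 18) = a - 6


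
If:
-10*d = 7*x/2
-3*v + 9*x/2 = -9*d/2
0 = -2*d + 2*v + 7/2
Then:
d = 49/106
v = -273/212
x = -70/53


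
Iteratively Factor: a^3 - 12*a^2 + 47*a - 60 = (a - 4)*(a^2 - 8*a + 15) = (a - 5)*(a - 4)*(a - 3)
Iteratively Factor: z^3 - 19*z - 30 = (z - 5)*(z^2 + 5*z + 6) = (z - 5)*(z + 3)*(z + 2)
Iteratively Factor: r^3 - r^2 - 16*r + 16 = (r + 4)*(r^2 - 5*r + 4) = (r - 4)*(r + 4)*(r - 1)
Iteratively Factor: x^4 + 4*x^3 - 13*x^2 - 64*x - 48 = (x + 3)*(x^3 + x^2 - 16*x - 16) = (x + 3)*(x + 4)*(x^2 - 3*x - 4) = (x + 1)*(x + 3)*(x + 4)*(x - 4)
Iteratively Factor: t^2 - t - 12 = (t - 4)*(t + 3)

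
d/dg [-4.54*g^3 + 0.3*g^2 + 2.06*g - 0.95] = -13.62*g^2 + 0.6*g + 2.06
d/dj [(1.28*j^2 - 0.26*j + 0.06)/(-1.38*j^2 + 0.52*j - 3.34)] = (0.3068*j^2 - 8.3848*j + 0.8372)/(1.9044*j^4 - 1.4352*j^3 + 9.4888*j^2 - 3.4736*j + 11.1556)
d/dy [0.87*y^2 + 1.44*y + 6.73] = 1.74*y + 1.44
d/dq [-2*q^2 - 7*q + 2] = -4*q - 7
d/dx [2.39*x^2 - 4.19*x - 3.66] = 4.78*x - 4.19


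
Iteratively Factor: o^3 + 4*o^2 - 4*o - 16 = (o - 2)*(o^2 + 6*o + 8) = (o - 2)*(o + 4)*(o + 2)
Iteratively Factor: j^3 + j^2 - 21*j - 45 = (j - 5)*(j^2 + 6*j + 9) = (j - 5)*(j + 3)*(j + 3)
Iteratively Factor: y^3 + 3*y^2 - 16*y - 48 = (y + 4)*(y^2 - y - 12) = (y + 3)*(y + 4)*(y - 4)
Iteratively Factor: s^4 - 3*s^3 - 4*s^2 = (s + 1)*(s^3 - 4*s^2) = s*(s + 1)*(s^2 - 4*s) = s*(s - 4)*(s + 1)*(s)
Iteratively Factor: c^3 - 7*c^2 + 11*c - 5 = (c - 5)*(c^2 - 2*c + 1) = (c - 5)*(c - 1)*(c - 1)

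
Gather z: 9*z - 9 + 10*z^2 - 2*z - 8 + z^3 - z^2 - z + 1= z^3 + 9*z^2 + 6*z - 16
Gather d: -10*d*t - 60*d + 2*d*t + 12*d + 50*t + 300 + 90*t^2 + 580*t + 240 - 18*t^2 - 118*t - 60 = d*(-8*t - 48) + 72*t^2 + 512*t + 480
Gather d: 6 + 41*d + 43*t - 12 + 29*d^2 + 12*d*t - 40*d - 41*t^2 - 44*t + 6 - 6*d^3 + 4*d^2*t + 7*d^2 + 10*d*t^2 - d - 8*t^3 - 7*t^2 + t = -6*d^3 + d^2*(4*t + 36) + d*(10*t^2 + 12*t) - 8*t^3 - 48*t^2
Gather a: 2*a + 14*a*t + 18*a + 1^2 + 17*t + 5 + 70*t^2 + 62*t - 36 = a*(14*t + 20) + 70*t^2 + 79*t - 30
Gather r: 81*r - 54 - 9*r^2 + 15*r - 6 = -9*r^2 + 96*r - 60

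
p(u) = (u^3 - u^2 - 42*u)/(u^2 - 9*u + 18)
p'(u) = (9 - 2*u)*(u^3 - u^2 - 42*u)/(u^2 - 9*u + 18)^2 + (3*u^2 - 2*u - 42)/(u^2 - 9*u + 18)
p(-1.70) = 1.76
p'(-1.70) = -0.22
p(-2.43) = 1.79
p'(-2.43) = 0.12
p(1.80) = -14.49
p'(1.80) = -22.64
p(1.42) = -8.12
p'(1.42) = -12.28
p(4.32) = 53.88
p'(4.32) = -11.16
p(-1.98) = 1.80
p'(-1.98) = -0.07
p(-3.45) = 1.51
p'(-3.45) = 0.40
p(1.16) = -5.45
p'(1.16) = -8.61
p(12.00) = 20.00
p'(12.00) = 1.22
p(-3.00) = 1.67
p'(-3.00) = 0.30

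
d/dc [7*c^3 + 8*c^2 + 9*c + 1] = 21*c^2 + 16*c + 9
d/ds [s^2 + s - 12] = 2*s + 1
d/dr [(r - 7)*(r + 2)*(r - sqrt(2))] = 3*r^2 - 10*r - 2*sqrt(2)*r - 14 + 5*sqrt(2)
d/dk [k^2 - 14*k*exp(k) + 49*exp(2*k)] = -14*k*exp(k) + 2*k + 98*exp(2*k) - 14*exp(k)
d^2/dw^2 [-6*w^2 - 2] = -12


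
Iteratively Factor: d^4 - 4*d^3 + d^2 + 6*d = (d - 3)*(d^3 - d^2 - 2*d) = (d - 3)*(d + 1)*(d^2 - 2*d) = d*(d - 3)*(d + 1)*(d - 2)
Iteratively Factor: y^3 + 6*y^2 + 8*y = (y + 2)*(y^2 + 4*y) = y*(y + 2)*(y + 4)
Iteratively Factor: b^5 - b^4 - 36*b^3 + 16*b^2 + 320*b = (b - 5)*(b^4 + 4*b^3 - 16*b^2 - 64*b) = (b - 5)*(b - 4)*(b^3 + 8*b^2 + 16*b) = (b - 5)*(b - 4)*(b + 4)*(b^2 + 4*b) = (b - 5)*(b - 4)*(b + 4)^2*(b)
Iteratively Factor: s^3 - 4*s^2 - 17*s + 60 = (s - 5)*(s^2 + s - 12) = (s - 5)*(s + 4)*(s - 3)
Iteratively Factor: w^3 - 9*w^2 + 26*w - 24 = (w - 2)*(w^2 - 7*w + 12) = (w - 4)*(w - 2)*(w - 3)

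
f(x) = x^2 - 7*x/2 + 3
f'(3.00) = 2.50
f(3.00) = 1.50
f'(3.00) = 2.50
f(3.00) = 1.50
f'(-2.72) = -8.94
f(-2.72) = 19.92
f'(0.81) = -1.88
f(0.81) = 0.82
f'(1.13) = -1.24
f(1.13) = 0.32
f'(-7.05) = -17.60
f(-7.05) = 77.38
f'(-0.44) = -4.38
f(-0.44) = 4.73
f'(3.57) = 3.64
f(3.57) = 3.25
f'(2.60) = 1.70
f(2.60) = 0.66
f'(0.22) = -3.06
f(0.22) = 2.28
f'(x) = 2*x - 7/2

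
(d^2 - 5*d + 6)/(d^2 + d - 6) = (d - 3)/(d + 3)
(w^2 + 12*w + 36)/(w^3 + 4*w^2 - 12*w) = (w + 6)/(w*(w - 2))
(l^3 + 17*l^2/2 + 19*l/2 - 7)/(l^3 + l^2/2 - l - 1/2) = (2*l^3 + 17*l^2 + 19*l - 14)/(2*l^3 + l^2 - 2*l - 1)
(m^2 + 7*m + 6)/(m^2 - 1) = (m + 6)/(m - 1)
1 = 1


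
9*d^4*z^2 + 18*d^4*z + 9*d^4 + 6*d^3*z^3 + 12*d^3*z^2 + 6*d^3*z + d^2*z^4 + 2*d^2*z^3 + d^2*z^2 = (3*d + z)^2*(d*z + d)^2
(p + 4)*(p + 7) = p^2 + 11*p + 28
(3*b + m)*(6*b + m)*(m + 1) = 18*b^2*m + 18*b^2 + 9*b*m^2 + 9*b*m + m^3 + m^2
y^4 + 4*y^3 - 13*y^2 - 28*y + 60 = (y - 2)^2*(y + 3)*(y + 5)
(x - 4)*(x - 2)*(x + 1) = x^3 - 5*x^2 + 2*x + 8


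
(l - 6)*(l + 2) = l^2 - 4*l - 12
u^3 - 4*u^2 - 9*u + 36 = (u - 4)*(u - 3)*(u + 3)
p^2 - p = p*(p - 1)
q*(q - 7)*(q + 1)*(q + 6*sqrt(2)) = q^4 - 6*q^3 + 6*sqrt(2)*q^3 - 36*sqrt(2)*q^2 - 7*q^2 - 42*sqrt(2)*q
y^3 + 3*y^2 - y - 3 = (y - 1)*(y + 1)*(y + 3)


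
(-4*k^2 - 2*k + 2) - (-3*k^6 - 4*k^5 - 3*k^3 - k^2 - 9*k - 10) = 3*k^6 + 4*k^5 + 3*k^3 - 3*k^2 + 7*k + 12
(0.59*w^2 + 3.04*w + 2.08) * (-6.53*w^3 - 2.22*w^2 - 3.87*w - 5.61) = -3.8527*w^5 - 21.161*w^4 - 22.6145*w^3 - 19.6923*w^2 - 25.104*w - 11.6688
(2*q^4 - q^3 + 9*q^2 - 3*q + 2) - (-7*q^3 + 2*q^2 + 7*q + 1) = 2*q^4 + 6*q^3 + 7*q^2 - 10*q + 1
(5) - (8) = -3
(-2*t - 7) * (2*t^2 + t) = -4*t^3 - 16*t^2 - 7*t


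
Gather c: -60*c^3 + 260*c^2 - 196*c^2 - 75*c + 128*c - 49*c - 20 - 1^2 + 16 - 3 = -60*c^3 + 64*c^2 + 4*c - 8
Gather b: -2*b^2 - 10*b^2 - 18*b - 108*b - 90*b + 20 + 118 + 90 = -12*b^2 - 216*b + 228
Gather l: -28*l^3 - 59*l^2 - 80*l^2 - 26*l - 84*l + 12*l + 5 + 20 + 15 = -28*l^3 - 139*l^2 - 98*l + 40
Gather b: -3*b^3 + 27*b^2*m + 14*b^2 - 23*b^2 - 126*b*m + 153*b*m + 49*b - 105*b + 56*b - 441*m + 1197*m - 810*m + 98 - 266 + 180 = -3*b^3 + b^2*(27*m - 9) + 27*b*m - 54*m + 12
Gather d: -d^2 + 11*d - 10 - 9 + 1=-d^2 + 11*d - 18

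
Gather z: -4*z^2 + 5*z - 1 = -4*z^2 + 5*z - 1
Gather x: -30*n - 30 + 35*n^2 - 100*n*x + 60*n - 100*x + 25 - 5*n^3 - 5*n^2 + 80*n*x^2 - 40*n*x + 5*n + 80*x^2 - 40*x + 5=-5*n^3 + 30*n^2 + 35*n + x^2*(80*n + 80) + x*(-140*n - 140)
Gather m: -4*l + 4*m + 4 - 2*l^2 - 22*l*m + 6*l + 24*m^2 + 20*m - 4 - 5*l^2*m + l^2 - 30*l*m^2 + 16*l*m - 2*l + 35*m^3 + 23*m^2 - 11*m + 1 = -l^2 + 35*m^3 + m^2*(47 - 30*l) + m*(-5*l^2 - 6*l + 13) + 1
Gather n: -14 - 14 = -28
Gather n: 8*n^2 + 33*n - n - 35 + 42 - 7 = 8*n^2 + 32*n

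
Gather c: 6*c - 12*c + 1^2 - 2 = -6*c - 1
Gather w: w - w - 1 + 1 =0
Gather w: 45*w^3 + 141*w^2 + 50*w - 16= 45*w^3 + 141*w^2 + 50*w - 16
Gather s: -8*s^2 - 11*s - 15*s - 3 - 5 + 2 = -8*s^2 - 26*s - 6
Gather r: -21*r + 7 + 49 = 56 - 21*r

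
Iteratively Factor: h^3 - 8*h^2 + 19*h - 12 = (h - 4)*(h^2 - 4*h + 3) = (h - 4)*(h - 3)*(h - 1)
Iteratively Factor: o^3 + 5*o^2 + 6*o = (o + 2)*(o^2 + 3*o) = (o + 2)*(o + 3)*(o)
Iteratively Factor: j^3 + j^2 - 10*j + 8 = (j - 2)*(j^2 + 3*j - 4) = (j - 2)*(j + 4)*(j - 1)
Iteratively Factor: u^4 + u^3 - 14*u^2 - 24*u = (u)*(u^3 + u^2 - 14*u - 24) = u*(u + 2)*(u^2 - u - 12) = u*(u - 4)*(u + 2)*(u + 3)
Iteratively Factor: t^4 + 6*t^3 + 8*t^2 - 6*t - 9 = (t + 1)*(t^3 + 5*t^2 + 3*t - 9) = (t + 1)*(t + 3)*(t^2 + 2*t - 3) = (t - 1)*(t + 1)*(t + 3)*(t + 3)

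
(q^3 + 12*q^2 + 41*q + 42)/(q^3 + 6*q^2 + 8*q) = (q^2 + 10*q + 21)/(q*(q + 4))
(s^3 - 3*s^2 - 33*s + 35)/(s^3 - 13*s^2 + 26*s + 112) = (s^2 + 4*s - 5)/(s^2 - 6*s - 16)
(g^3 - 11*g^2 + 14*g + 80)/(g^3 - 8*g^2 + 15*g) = (g^2 - 6*g - 16)/(g*(g - 3))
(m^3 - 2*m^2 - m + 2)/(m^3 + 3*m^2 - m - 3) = (m - 2)/(m + 3)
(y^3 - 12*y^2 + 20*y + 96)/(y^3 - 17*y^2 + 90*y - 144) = (y + 2)/(y - 3)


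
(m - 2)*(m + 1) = m^2 - m - 2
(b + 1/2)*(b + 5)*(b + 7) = b^3 + 25*b^2/2 + 41*b + 35/2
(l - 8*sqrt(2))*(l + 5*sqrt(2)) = l^2 - 3*sqrt(2)*l - 80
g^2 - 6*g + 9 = (g - 3)^2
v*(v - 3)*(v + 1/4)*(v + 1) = v^4 - 7*v^3/4 - 7*v^2/2 - 3*v/4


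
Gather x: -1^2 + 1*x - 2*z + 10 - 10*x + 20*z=-9*x + 18*z + 9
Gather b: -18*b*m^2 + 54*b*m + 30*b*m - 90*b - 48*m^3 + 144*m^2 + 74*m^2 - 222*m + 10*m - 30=b*(-18*m^2 + 84*m - 90) - 48*m^3 + 218*m^2 - 212*m - 30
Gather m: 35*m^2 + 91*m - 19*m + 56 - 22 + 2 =35*m^2 + 72*m + 36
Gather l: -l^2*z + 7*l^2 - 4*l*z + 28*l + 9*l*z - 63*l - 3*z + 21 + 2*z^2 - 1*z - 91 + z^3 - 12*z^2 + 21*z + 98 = l^2*(7 - z) + l*(5*z - 35) + z^3 - 10*z^2 + 17*z + 28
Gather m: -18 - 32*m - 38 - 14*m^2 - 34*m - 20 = -14*m^2 - 66*m - 76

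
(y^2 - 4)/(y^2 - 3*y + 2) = (y + 2)/(y - 1)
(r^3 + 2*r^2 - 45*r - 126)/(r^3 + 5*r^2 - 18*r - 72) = (r - 7)/(r - 4)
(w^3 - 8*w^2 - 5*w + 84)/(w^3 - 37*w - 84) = (w - 4)/(w + 4)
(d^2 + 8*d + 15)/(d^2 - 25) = (d + 3)/(d - 5)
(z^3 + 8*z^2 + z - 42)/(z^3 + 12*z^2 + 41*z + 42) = (z - 2)/(z + 2)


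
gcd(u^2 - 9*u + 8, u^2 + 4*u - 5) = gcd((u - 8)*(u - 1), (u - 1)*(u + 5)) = u - 1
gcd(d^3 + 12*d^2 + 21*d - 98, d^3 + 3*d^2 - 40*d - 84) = d + 7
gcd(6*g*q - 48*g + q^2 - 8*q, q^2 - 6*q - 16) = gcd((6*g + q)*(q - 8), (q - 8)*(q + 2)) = q - 8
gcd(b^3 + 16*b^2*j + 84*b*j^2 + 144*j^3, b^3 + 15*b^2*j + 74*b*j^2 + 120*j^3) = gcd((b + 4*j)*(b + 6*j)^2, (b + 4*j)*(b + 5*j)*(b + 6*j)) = b^2 + 10*b*j + 24*j^2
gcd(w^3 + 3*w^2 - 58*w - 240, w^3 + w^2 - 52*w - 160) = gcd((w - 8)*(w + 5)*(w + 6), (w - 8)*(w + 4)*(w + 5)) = w^2 - 3*w - 40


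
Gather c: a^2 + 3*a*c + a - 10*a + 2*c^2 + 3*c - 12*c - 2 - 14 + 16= a^2 - 9*a + 2*c^2 + c*(3*a - 9)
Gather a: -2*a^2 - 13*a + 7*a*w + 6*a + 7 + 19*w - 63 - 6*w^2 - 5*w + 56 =-2*a^2 + a*(7*w - 7) - 6*w^2 + 14*w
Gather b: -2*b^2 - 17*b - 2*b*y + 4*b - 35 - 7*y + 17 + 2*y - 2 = -2*b^2 + b*(-2*y - 13) - 5*y - 20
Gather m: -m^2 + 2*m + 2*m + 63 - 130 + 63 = -m^2 + 4*m - 4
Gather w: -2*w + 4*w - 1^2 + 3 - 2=2*w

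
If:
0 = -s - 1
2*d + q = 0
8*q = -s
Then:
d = -1/16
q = 1/8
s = -1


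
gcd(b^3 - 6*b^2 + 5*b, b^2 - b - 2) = 1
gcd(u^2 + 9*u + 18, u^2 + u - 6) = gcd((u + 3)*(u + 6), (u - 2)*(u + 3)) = u + 3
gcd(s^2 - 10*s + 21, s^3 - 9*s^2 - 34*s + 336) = s - 7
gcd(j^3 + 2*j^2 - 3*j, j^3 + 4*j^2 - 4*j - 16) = 1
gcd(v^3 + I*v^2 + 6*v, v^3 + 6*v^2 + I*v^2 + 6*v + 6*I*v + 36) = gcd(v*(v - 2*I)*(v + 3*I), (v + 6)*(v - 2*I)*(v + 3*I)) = v^2 + I*v + 6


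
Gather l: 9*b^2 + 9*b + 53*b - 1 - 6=9*b^2 + 62*b - 7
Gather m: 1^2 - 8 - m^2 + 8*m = -m^2 + 8*m - 7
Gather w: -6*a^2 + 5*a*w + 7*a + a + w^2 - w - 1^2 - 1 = -6*a^2 + 8*a + w^2 + w*(5*a - 1) - 2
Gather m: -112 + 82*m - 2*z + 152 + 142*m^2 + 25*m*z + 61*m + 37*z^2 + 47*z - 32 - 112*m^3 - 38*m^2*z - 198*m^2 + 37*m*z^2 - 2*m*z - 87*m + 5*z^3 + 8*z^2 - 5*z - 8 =-112*m^3 + m^2*(-38*z - 56) + m*(37*z^2 + 23*z + 56) + 5*z^3 + 45*z^2 + 40*z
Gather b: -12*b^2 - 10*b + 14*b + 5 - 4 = -12*b^2 + 4*b + 1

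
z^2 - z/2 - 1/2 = (z - 1)*(z + 1/2)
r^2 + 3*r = r*(r + 3)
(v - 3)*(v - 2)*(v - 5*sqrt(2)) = v^3 - 5*sqrt(2)*v^2 - 5*v^2 + 6*v + 25*sqrt(2)*v - 30*sqrt(2)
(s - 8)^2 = s^2 - 16*s + 64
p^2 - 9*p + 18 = (p - 6)*(p - 3)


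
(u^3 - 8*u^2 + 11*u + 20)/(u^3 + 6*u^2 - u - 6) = (u^2 - 9*u + 20)/(u^2 + 5*u - 6)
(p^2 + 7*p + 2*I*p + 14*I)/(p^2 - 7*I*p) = (p^2 + p*(7 + 2*I) + 14*I)/(p*(p - 7*I))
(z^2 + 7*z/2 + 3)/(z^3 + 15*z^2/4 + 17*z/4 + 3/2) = 2*(2*z + 3)/(4*z^2 + 7*z + 3)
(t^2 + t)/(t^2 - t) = (t + 1)/(t - 1)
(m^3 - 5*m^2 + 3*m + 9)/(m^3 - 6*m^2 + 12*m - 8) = (m^3 - 5*m^2 + 3*m + 9)/(m^3 - 6*m^2 + 12*m - 8)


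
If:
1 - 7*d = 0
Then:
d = 1/7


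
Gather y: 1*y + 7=y + 7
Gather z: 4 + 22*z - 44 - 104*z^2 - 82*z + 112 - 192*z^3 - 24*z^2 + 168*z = -192*z^3 - 128*z^2 + 108*z + 72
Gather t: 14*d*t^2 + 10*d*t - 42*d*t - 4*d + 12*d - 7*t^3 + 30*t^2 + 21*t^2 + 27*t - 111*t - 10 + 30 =8*d - 7*t^3 + t^2*(14*d + 51) + t*(-32*d - 84) + 20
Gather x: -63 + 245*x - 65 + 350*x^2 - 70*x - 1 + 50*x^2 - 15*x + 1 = 400*x^2 + 160*x - 128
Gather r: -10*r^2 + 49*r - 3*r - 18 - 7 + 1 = -10*r^2 + 46*r - 24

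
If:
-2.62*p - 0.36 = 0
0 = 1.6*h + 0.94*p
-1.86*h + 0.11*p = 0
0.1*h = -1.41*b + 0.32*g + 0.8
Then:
No Solution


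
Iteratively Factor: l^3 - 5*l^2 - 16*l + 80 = (l - 5)*(l^2 - 16) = (l - 5)*(l - 4)*(l + 4)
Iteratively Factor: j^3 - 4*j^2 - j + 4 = (j - 1)*(j^2 - 3*j - 4) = (j - 4)*(j - 1)*(j + 1)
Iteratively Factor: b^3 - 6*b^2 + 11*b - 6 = (b - 2)*(b^2 - 4*b + 3) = (b - 3)*(b - 2)*(b - 1)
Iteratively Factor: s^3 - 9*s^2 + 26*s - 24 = (s - 2)*(s^2 - 7*s + 12) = (s - 3)*(s - 2)*(s - 4)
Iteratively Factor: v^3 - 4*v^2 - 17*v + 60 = (v + 4)*(v^2 - 8*v + 15) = (v - 3)*(v + 4)*(v - 5)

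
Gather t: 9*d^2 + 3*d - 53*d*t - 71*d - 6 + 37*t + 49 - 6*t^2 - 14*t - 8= 9*d^2 - 68*d - 6*t^2 + t*(23 - 53*d) + 35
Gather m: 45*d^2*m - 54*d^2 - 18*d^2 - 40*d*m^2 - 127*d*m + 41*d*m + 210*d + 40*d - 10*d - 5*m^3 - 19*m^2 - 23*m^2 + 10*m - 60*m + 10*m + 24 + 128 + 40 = -72*d^2 + 240*d - 5*m^3 + m^2*(-40*d - 42) + m*(45*d^2 - 86*d - 40) + 192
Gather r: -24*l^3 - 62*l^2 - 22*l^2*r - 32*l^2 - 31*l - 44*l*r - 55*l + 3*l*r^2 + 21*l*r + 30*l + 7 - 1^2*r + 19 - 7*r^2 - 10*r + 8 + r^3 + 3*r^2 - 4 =-24*l^3 - 94*l^2 - 56*l + r^3 + r^2*(3*l - 4) + r*(-22*l^2 - 23*l - 11) + 30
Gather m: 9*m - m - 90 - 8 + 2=8*m - 96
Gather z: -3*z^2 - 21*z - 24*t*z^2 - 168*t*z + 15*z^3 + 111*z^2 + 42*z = 15*z^3 + z^2*(108 - 24*t) + z*(21 - 168*t)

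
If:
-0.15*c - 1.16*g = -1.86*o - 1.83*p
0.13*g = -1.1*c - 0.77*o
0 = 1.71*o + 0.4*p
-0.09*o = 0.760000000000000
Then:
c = 0.79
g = 43.31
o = -8.44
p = 36.10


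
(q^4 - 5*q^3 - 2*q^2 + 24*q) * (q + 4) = q^5 - q^4 - 22*q^3 + 16*q^2 + 96*q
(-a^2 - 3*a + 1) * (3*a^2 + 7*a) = -3*a^4 - 16*a^3 - 18*a^2 + 7*a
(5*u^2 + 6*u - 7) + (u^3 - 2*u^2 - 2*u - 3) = u^3 + 3*u^2 + 4*u - 10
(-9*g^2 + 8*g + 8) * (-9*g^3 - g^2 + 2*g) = 81*g^5 - 63*g^4 - 98*g^3 + 8*g^2 + 16*g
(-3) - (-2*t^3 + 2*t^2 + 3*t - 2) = 2*t^3 - 2*t^2 - 3*t - 1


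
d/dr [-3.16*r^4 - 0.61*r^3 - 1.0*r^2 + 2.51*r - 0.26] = -12.64*r^3 - 1.83*r^2 - 2.0*r + 2.51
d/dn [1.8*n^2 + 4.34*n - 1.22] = 3.6*n + 4.34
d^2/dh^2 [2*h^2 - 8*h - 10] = 4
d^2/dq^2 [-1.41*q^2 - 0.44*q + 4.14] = -2.82000000000000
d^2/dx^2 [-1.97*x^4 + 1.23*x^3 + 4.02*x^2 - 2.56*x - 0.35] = -23.64*x^2 + 7.38*x + 8.04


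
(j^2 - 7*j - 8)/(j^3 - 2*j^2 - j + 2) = (j - 8)/(j^2 - 3*j + 2)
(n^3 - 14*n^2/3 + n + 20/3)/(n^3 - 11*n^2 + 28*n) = (3*n^2 - 2*n - 5)/(3*n*(n - 7))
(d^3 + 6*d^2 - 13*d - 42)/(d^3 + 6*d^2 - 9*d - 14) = (d^2 - d - 6)/(d^2 - d - 2)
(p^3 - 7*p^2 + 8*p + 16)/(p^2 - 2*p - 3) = (p^2 - 8*p + 16)/(p - 3)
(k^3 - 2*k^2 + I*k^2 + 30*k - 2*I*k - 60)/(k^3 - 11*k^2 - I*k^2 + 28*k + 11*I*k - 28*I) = (k^3 + k^2*(-2 + I) + 2*k*(15 - I) - 60)/(k^3 - k^2*(11 + I) + k*(28 + 11*I) - 28*I)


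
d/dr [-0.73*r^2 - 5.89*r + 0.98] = -1.46*r - 5.89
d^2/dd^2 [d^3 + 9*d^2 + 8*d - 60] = 6*d + 18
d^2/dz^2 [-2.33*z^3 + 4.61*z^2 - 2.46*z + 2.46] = 9.22 - 13.98*z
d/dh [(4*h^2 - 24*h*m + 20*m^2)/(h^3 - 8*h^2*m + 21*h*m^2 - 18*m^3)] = 4*(-h^3 + 9*h^2*m - 15*h*m^2 - m^3)/(h^5 - 13*h^4*m + 67*h^3*m^2 - 171*h^2*m^3 + 216*h*m^4 - 108*m^5)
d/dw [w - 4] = 1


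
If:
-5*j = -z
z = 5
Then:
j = 1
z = 5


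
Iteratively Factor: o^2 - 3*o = (o)*(o - 3)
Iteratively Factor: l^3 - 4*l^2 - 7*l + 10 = (l + 2)*(l^2 - 6*l + 5) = (l - 1)*(l + 2)*(l - 5)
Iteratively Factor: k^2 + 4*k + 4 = (k + 2)*(k + 2)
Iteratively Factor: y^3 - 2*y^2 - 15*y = (y - 5)*(y^2 + 3*y) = y*(y - 5)*(y + 3)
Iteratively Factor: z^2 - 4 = (z - 2)*(z + 2)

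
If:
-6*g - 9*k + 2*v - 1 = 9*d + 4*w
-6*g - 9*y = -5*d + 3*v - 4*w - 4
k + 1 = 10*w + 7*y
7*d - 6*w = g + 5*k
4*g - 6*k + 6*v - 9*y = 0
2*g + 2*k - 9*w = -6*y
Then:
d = -89676/180487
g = 253521/180487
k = -185289/180487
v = -371472/180487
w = 7532/180487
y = -11446/180487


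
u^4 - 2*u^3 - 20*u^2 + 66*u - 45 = (u - 3)^2*(u - 1)*(u + 5)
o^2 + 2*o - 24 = (o - 4)*(o + 6)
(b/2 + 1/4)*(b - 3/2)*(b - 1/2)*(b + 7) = b^4/2 + 11*b^3/4 - 43*b^2/8 - 11*b/16 + 21/16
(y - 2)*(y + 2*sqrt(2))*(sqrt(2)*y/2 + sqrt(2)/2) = sqrt(2)*y^3/2 - sqrt(2)*y^2/2 + 2*y^2 - 2*y - sqrt(2)*y - 4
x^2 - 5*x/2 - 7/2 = (x - 7/2)*(x + 1)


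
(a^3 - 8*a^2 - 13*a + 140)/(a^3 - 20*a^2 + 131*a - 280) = (a + 4)/(a - 8)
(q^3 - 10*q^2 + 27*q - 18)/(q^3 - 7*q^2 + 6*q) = (q - 3)/q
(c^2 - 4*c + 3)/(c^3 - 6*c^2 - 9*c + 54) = (c - 1)/(c^2 - 3*c - 18)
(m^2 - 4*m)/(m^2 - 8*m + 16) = m/(m - 4)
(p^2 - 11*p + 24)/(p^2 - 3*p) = (p - 8)/p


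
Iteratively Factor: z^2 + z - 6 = (z - 2)*(z + 3)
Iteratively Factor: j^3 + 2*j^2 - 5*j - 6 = (j + 3)*(j^2 - j - 2) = (j - 2)*(j + 3)*(j + 1)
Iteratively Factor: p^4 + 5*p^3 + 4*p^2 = (p)*(p^3 + 5*p^2 + 4*p) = p*(p + 1)*(p^2 + 4*p) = p^2*(p + 1)*(p + 4)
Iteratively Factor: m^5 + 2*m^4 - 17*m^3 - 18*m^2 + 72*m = (m + 3)*(m^4 - m^3 - 14*m^2 + 24*m) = (m - 3)*(m + 3)*(m^3 + 2*m^2 - 8*m) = (m - 3)*(m + 3)*(m + 4)*(m^2 - 2*m) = (m - 3)*(m - 2)*(m + 3)*(m + 4)*(m)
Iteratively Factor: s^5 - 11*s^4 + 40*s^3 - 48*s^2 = (s - 4)*(s^4 - 7*s^3 + 12*s^2) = s*(s - 4)*(s^3 - 7*s^2 + 12*s) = s*(s - 4)*(s - 3)*(s^2 - 4*s) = s^2*(s - 4)*(s - 3)*(s - 4)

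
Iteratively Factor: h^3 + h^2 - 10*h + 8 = (h - 2)*(h^2 + 3*h - 4) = (h - 2)*(h + 4)*(h - 1)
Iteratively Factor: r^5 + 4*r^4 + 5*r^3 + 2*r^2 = (r + 1)*(r^4 + 3*r^3 + 2*r^2) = (r + 1)*(r + 2)*(r^3 + r^2) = r*(r + 1)*(r + 2)*(r^2 + r) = r*(r + 1)^2*(r + 2)*(r)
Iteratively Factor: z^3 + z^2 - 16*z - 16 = (z + 1)*(z^2 - 16) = (z - 4)*(z + 1)*(z + 4)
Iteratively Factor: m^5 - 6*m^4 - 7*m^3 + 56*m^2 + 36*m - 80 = (m + 2)*(m^4 - 8*m^3 + 9*m^2 + 38*m - 40) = (m - 4)*(m + 2)*(m^3 - 4*m^2 - 7*m + 10) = (m - 4)*(m + 2)^2*(m^2 - 6*m + 5) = (m - 4)*(m - 1)*(m + 2)^2*(m - 5)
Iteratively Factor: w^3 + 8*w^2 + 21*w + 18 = (w + 2)*(w^2 + 6*w + 9) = (w + 2)*(w + 3)*(w + 3)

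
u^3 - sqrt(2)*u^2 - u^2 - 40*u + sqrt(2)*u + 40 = (u - 1)*(u - 5*sqrt(2))*(u + 4*sqrt(2))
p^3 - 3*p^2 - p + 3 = (p - 3)*(p - 1)*(p + 1)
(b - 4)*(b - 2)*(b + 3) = b^3 - 3*b^2 - 10*b + 24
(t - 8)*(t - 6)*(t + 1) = t^3 - 13*t^2 + 34*t + 48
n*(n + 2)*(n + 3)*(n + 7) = n^4 + 12*n^3 + 41*n^2 + 42*n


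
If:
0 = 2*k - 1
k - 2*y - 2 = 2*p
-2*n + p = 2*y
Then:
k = 1/2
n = -3*y/2 - 3/8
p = -y - 3/4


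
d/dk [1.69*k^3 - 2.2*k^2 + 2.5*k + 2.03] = 5.07*k^2 - 4.4*k + 2.5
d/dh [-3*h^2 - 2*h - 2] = -6*h - 2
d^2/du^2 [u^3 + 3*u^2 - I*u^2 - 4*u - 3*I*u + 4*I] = 6*u + 6 - 2*I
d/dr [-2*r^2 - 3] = -4*r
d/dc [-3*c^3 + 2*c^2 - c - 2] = -9*c^2 + 4*c - 1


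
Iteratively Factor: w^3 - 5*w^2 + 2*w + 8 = (w - 2)*(w^2 - 3*w - 4) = (w - 2)*(w + 1)*(w - 4)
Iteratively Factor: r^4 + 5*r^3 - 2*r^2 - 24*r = (r - 2)*(r^3 + 7*r^2 + 12*r) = r*(r - 2)*(r^2 + 7*r + 12) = r*(r - 2)*(r + 4)*(r + 3)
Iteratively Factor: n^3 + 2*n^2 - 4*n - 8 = (n - 2)*(n^2 + 4*n + 4) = (n - 2)*(n + 2)*(n + 2)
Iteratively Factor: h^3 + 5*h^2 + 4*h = (h + 1)*(h^2 + 4*h) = h*(h + 1)*(h + 4)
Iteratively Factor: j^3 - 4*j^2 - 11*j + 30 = (j - 2)*(j^2 - 2*j - 15) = (j - 5)*(j - 2)*(j + 3)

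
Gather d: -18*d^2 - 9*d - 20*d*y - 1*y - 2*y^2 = -18*d^2 + d*(-20*y - 9) - 2*y^2 - y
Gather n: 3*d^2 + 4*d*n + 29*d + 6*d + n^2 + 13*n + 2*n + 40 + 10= 3*d^2 + 35*d + n^2 + n*(4*d + 15) + 50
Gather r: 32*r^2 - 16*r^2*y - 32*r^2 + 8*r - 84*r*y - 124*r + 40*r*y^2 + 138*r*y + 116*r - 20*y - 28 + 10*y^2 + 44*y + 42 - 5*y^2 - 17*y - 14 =-16*r^2*y + r*(40*y^2 + 54*y) + 5*y^2 + 7*y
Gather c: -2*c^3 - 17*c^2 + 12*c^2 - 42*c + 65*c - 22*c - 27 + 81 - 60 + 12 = -2*c^3 - 5*c^2 + c + 6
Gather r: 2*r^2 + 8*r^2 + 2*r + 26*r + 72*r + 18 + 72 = 10*r^2 + 100*r + 90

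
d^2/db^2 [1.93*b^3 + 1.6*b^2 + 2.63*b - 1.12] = 11.58*b + 3.2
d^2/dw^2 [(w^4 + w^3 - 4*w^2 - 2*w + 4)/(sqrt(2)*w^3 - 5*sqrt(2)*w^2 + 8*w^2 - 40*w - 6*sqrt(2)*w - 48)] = 4*(-12*sqrt(2)*w^6 + 32*w^6 - 189*w^5 + 180*sqrt(2)*w^5 + 480*sqrt(2)*w^4 + 957*w^4 + 536*sqrt(2)*w^3 + 3951*w^3 + 432*sqrt(2)*w^2 + 4050*w^2 + 372*w + 960*sqrt(2)*w + 384*sqrt(2) + 712)/(sqrt(2)*w^9 - 15*sqrt(2)*w^8 + 24*w^8 - 360*w^7 + 153*sqrt(2)*w^7 - 1385*sqrt(2)*w^6 + 1624*w^6 - 2520*w^5 + 5130*sqrt(2)*w^5 + 6384*w^4 + 4740*sqrt(2)*w^4 - 33048*sqrt(2)*w^3 + 1120*w^3 - 92736*w^2 - 51840*sqrt(2)*w^2 - 138240*w - 20736*sqrt(2)*w - 55296)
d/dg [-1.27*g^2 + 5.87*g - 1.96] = 5.87 - 2.54*g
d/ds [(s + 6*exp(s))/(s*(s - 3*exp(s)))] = (9*s^2*exp(s) - s^2 - 12*s*exp(s) + 18*exp(2*s))/(s^2*(s^2 - 6*s*exp(s) + 9*exp(2*s)))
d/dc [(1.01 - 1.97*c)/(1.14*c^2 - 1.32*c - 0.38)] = (2.2458*c^2 - 2.3028*c + 2.0818)/(1.2996*c^4 - 3.0096*c^3 + 0.876*c^2 + 1.0032*c + 0.1444)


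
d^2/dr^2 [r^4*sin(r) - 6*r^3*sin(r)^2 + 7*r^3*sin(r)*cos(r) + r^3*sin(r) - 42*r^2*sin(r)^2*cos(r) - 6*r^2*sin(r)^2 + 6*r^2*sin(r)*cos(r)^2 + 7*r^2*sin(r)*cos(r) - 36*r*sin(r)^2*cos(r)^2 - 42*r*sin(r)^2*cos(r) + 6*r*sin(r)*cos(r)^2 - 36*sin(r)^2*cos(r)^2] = -r^4*sin(r) - r^3*sin(r) - 14*r^3*sin(2*r) + 8*r^3*cos(r) - 12*r^3*cos(2*r) + 21*r^2*sin(r)/2 - 50*r^2*sin(2*r) - 27*r^2*sin(3*r)/2 + 33*r^2*cos(r)/2 + 30*r^2*cos(2*r) - 189*r^2*cos(3*r)/2 + 93*r*sin(r)/2 - 3*r*sin(2*r) - 279*r*sin(3*r)/2 + 33*r*cos(r)/2 - 144*r*cos(2*r)^2 + 46*r*cos(2*r) - 153*r*cos(3*r)/2 + 54*r + 24*sin(r) + 7*sin(2*r) - 60*sin(3*r) - 36*sin(4*r) - 18*cos(r) - 144*cos(2*r)^2 + 6*cos(2*r) + 30*cos(3*r) + 66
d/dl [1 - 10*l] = -10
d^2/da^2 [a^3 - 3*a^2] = 6*a - 6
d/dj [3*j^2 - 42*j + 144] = 6*j - 42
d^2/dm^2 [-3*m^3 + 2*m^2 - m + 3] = 4 - 18*m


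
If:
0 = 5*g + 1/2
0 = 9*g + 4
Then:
No Solution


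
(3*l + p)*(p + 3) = 3*l*p + 9*l + p^2 + 3*p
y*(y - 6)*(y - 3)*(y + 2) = y^4 - 7*y^3 + 36*y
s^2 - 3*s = s*(s - 3)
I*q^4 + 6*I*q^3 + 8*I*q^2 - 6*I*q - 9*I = (q + 1)*(q + 3)^2*(I*q - I)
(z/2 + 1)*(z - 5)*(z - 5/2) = z^3/2 - 11*z^2/4 - 5*z/4 + 25/2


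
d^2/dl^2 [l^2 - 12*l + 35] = 2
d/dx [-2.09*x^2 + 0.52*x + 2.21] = 0.52 - 4.18*x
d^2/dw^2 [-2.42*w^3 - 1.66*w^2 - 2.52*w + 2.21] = -14.52*w - 3.32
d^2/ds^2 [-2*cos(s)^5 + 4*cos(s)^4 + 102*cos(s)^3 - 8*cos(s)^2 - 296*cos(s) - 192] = 50*cos(s)^5 - 64*cos(s)^4 - 958*cos(s)^3 + 80*cos(s)^2 + 908*cos(s) - 16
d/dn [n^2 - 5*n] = 2*n - 5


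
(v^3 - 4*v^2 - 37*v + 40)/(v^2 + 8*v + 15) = (v^2 - 9*v + 8)/(v + 3)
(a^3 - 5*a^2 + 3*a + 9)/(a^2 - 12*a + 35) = (a^3 - 5*a^2 + 3*a + 9)/(a^2 - 12*a + 35)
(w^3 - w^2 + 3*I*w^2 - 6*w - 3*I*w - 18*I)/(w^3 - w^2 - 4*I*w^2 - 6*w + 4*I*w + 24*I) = (w + 3*I)/(w - 4*I)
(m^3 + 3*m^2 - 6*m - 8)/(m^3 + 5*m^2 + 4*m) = (m - 2)/m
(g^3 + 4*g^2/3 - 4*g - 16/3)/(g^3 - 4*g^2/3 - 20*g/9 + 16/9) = 3*(g + 2)/(3*g - 2)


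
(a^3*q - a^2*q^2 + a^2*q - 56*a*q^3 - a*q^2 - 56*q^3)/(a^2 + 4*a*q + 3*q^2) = q*(a^3 - a^2*q + a^2 - 56*a*q^2 - a*q - 56*q^2)/(a^2 + 4*a*q + 3*q^2)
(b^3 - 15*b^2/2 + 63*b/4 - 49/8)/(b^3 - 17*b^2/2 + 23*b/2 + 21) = (b^2 - 4*b + 7/4)/(b^2 - 5*b - 6)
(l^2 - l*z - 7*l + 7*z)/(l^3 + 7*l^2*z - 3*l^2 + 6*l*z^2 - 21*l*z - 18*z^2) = (l^2 - l*z - 7*l + 7*z)/(l^3 + 7*l^2*z - 3*l^2 + 6*l*z^2 - 21*l*z - 18*z^2)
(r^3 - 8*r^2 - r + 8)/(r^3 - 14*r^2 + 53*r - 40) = (r + 1)/(r - 5)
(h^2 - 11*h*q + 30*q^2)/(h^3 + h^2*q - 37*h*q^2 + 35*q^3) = (-h + 6*q)/(-h^2 - 6*h*q + 7*q^2)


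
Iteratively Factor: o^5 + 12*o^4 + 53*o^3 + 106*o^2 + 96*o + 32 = (o + 4)*(o^4 + 8*o^3 + 21*o^2 + 22*o + 8) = (o + 4)^2*(o^3 + 4*o^2 + 5*o + 2) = (o + 2)*(o + 4)^2*(o^2 + 2*o + 1) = (o + 1)*(o + 2)*(o + 4)^2*(o + 1)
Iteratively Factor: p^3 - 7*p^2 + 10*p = (p - 2)*(p^2 - 5*p) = (p - 5)*(p - 2)*(p)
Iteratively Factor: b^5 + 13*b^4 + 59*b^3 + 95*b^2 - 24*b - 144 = (b + 3)*(b^4 + 10*b^3 + 29*b^2 + 8*b - 48) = (b - 1)*(b + 3)*(b^3 + 11*b^2 + 40*b + 48) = (b - 1)*(b + 3)*(b + 4)*(b^2 + 7*b + 12) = (b - 1)*(b + 3)^2*(b + 4)*(b + 4)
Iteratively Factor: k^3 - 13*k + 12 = (k + 4)*(k^2 - 4*k + 3) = (k - 3)*(k + 4)*(k - 1)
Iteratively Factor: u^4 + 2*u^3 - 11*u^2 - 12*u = (u - 3)*(u^3 + 5*u^2 + 4*u) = u*(u - 3)*(u^2 + 5*u + 4) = u*(u - 3)*(u + 4)*(u + 1)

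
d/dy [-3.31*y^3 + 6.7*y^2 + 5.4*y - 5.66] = -9.93*y^2 + 13.4*y + 5.4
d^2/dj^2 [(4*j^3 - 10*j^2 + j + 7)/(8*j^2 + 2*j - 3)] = 8*(84*j^3 + 138*j^2 + 129*j + 28)/(512*j^6 + 384*j^5 - 480*j^4 - 280*j^3 + 180*j^2 + 54*j - 27)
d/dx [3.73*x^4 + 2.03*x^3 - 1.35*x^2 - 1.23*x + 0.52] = 14.92*x^3 + 6.09*x^2 - 2.7*x - 1.23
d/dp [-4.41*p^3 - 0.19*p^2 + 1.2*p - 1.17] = -13.23*p^2 - 0.38*p + 1.2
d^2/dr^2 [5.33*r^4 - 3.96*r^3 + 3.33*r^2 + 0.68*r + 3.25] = 63.96*r^2 - 23.76*r + 6.66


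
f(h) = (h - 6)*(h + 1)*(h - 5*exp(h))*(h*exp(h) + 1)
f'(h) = (1 - 5*exp(h))*(h - 6)*(h + 1)*(h*exp(h) + 1) + (h - 6)*(h + 1)*(h - 5*exp(h))*(h*exp(h) + exp(h)) + (h - 6)*(h - 5*exp(h))*(h*exp(h) + 1) + (h + 1)*(h - 5*exp(h))*(h*exp(h) + 1)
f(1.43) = 1507.72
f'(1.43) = 4026.35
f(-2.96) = -47.86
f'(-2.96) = 46.52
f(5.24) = 4402766.19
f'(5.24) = 4572814.40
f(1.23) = 879.53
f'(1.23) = 2390.70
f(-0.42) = 9.99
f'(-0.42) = 27.09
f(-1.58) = -7.74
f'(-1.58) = 15.65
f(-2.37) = -25.33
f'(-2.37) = 30.43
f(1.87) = 4759.01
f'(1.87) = 12148.11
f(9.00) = -88622483034.04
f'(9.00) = -225511137296.13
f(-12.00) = -2375.83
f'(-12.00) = 546.12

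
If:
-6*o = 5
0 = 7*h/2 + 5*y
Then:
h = -10*y/7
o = -5/6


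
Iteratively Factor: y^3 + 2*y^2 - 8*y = (y - 2)*(y^2 + 4*y) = y*(y - 2)*(y + 4)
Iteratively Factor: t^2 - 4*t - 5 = (t + 1)*(t - 5)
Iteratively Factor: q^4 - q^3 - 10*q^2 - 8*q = (q)*(q^3 - q^2 - 10*q - 8) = q*(q + 1)*(q^2 - 2*q - 8) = q*(q + 1)*(q + 2)*(q - 4)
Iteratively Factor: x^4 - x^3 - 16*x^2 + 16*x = (x - 1)*(x^3 - 16*x) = (x - 1)*(x + 4)*(x^2 - 4*x) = (x - 4)*(x - 1)*(x + 4)*(x)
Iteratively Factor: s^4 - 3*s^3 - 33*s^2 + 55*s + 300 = (s - 5)*(s^3 + 2*s^2 - 23*s - 60) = (s - 5)*(s + 3)*(s^2 - s - 20) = (s - 5)^2*(s + 3)*(s + 4)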